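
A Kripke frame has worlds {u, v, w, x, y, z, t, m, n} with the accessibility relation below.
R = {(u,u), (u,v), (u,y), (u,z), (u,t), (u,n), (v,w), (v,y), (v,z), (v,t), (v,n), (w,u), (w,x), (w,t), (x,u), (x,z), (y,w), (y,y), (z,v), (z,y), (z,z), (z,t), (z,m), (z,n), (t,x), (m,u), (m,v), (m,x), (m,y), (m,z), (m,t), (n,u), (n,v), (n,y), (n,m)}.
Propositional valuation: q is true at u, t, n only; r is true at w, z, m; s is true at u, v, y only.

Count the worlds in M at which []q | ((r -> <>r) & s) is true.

Let φ = []q | ((r -> <>r) & s). Evaluate φ at each world:
  u (successors {u, v, y, z, t, n}): φ is true.
  v (successors {w, y, z, t, n}): φ is true.
  w (successors {u, x, t}): φ is false.
  x (successors {u, z}): φ is false.
  y (successors {w, y}): φ is true.
  z (successors {v, y, z, t, m, n}): φ is false.
  t (successors {x}): φ is false.
  m (successors {u, v, x, y, z, t}): φ is false.
  n (successors {u, v, y, m}): φ is false.
For instance, at v:
  At v: []q is false, (r -> <>r) & s is true, so []q | ((r -> <>r) & s) is true.
    At v: []q requires q at every successor {w, y, z, t, n}.
      q fails at w, so []q is false at v.
    At v: r -> <>r is true, s is true, so (r -> <>r) & s is true.
      At v: r is false, <>r is true, so r -> <>r is true.
Satisfying worlds: {u, v, y}

3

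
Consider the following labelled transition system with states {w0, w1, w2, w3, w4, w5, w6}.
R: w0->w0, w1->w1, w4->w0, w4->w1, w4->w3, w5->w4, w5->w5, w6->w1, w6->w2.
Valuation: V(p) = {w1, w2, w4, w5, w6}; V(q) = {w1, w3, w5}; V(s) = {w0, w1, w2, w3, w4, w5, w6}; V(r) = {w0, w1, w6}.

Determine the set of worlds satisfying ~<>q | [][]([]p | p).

w0, w1, w2, w3, w6

Let φ = ~<>q | [][]([]p | p). Evaluate φ at each world:
  w0 (successors {w0}): φ is true.
  w1 (successors {w1}): φ is true.
  w2 (successors ∅): φ is true.
  w3 (successors ∅): φ is true.
  w4 (successors {w0, w1, w3}): φ is false.
  w5 (successors {w4, w5}): φ is false.
  w6 (successors {w1, w2}): φ is true.
For instance, at w0:
  At w0: ~<>q is true, [][]([]p | p) is false, so ~<>q | [][]([]p | p) is true.
    At w0: <>q is false, so ~<>q is true.
      At w0: <>q requires q at some successor in {w0}.
        At w0: q is false.
      So <>q is false at w0.
    At w0: [][]([]p | p) requires []([]p | p) at every successor {w0}.
      []([]p | p) fails at w0, so [][]([]p | p) is false at w0.
Satisfying worlds: {w0, w1, w2, w3, w6}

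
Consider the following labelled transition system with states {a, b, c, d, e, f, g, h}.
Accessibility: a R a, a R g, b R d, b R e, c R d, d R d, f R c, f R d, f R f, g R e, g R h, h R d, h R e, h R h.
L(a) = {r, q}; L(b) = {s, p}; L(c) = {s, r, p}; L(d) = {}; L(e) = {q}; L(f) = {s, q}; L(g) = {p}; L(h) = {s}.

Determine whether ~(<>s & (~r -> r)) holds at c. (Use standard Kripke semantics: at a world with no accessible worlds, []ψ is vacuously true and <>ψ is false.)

Yes

At c: <>s & (~r -> r) is false, so ~(<>s & (~r -> r)) is true.
  At c: <>s is false, ~r -> r is true, so <>s & (~r -> r) is false.
    At c: <>s requires s at some successor in {d}.
      At d: s is false.
    So <>s is false at c.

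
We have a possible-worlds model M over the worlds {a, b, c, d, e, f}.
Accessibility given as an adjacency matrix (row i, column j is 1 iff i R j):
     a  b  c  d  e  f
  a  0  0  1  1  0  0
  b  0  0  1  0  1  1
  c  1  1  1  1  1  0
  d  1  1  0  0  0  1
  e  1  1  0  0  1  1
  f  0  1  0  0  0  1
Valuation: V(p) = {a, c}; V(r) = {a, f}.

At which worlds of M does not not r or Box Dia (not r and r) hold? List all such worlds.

Recall that Box ψ holds at a world iff ψ holds at every accessible world, and Dia ψ holds iff ψ holds at some accessible world.
Let φ = not not r or Box Dia (not r and r). Evaluate φ at each world:
  a (successors {c, d}): φ is true.
  b (successors {c, e, f}): φ is false.
  c (successors {a, b, c, d, e}): φ is false.
  d (successors {a, b, f}): φ is false.
  e (successors {a, b, e, f}): φ is false.
  f (successors {b, f}): φ is true.
For instance, at d:
  At d: not not r is false, Box Dia (not r and r) is false, so not not r or Box Dia (not r and r) is false.
    At d: Box Dia (not r and r) requires Dia (not r and r) at every successor {a, b, f}.
      Dia (not r and r) fails at a, so Box Dia (not r and r) is false at d.
Satisfying worlds: {a, f}

a, f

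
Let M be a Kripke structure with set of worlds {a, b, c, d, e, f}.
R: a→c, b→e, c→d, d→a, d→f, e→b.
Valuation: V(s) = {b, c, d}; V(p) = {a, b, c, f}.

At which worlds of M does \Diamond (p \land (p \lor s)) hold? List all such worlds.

Let φ = \Diamond (p \land (p \lor s)). Evaluate φ at each world:
  a (successors {c}): φ is true.
  b (successors {e}): φ is false.
  c (successors {d}): φ is false.
  d (successors {a, f}): φ is true.
  e (successors {b}): φ is true.
  f (successors ∅): φ is false.
For instance, at b:
  At b: \Diamond (p \land (p \lor s)) requires p \land (p \lor s) at some successor in {e}.
    At e: p \land (p \lor s) is false.
  So \Diamond (p \land (p \lor s)) is false at b.
Satisfying worlds: {a, d, e}

a, d, e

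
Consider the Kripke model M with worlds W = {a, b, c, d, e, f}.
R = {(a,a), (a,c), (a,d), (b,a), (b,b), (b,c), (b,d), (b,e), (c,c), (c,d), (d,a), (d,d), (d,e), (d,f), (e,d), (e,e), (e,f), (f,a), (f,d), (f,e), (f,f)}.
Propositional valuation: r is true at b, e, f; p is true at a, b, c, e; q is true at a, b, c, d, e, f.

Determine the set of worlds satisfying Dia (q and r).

b, d, e, f

Let φ = Dia (q and r). Evaluate φ at each world:
  a (successors {a, c, d}): φ is false.
  b (successors {a, b, c, d, e}): φ is true.
  c (successors {c, d}): φ is false.
  d (successors {a, d, e, f}): φ is true.
  e (successors {d, e, f}): φ is true.
  f (successors {a, d, e, f}): φ is true.
For instance, at d:
  At d: Dia (q and r) requires q and r at some successor in {a, d, e, f}.
    q and r holds at e, so Dia (q and r) is true at d.
Satisfying worlds: {b, d, e, f}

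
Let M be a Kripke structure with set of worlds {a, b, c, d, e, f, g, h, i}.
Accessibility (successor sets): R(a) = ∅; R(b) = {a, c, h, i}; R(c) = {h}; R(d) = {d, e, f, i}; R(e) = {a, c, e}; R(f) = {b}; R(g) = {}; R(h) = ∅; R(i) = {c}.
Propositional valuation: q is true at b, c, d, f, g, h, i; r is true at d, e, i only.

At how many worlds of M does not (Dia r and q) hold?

7

Let φ = not (Dia r and q). Evaluate φ at each world:
  a (successors ∅): φ is true.
  b (successors {a, c, h, i}): φ is false.
  c (successors {h}): φ is true.
  d (successors {d, e, f, i}): φ is false.
  e (successors {a, c, e}): φ is true.
  f (successors {b}): φ is true.
  g (successors ∅): φ is true.
  h (successors ∅): φ is true.
  i (successors {c}): φ is true.
For instance, at e:
  At e: Dia r and q is false, so not (Dia r and q) is true.
    At e: Dia r is true, q is false, so Dia r and q is false.
      At e: Dia r requires r at some successor in {a, c, e}.
        r holds at e, so Dia r is true at e.
Satisfying worlds: {a, c, e, f, g, h, i}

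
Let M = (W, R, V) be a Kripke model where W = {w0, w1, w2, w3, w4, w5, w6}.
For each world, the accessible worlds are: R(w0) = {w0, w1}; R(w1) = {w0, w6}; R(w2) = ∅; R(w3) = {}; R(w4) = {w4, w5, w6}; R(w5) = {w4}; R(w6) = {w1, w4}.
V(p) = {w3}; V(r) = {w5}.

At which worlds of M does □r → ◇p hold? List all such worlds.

w0, w1, w4, w5, w6

Let φ = □r → ◇p. Evaluate φ at each world:
  w0 (successors {w0, w1}): φ is true.
  w1 (successors {w0, w6}): φ is true.
  w2 (successors ∅): φ is false.
  w3 (successors ∅): φ is false.
  w4 (successors {w4, w5, w6}): φ is true.
  w5 (successors {w4}): φ is true.
  w6 (successors {w1, w4}): φ is true.
For instance, at w6:
  At w6: □r is false, ◇p is false, so □r → ◇p is true.
    At w6: □r requires r at every successor {w1, w4}.
      r fails at w1, so □r is false at w6.
    At w6: ◇p requires p at some successor in {w1, w4}.
      At w1: p is false.
      At w4: p is false.
    So ◇p is false at w6.
Satisfying worlds: {w0, w1, w4, w5, w6}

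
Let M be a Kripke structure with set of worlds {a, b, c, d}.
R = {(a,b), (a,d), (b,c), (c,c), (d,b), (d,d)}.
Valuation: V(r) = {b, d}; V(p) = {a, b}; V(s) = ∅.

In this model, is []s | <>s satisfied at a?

No

At a: []s is false, <>s is false, so []s | <>s is false.
  At a: []s requires s at every successor {b, d}.
    s fails at b, so []s is false at a.
  At a: <>s requires s at some successor in {b, d}.
    At b: s is false.
    At d: s is false.
  So <>s is false at a.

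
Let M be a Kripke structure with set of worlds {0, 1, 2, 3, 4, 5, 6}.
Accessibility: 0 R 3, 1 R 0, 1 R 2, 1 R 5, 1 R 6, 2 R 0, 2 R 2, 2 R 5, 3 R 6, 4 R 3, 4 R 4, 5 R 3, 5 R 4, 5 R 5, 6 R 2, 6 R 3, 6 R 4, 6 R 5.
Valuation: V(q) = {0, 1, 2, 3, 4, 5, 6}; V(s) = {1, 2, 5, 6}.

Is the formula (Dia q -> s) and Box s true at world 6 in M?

No

At 6: Dia q -> s is true, Box s is false, so (Dia q -> s) and Box s is false.
  At 6: Dia q is true, s is true, so Dia q -> s is true.
    At 6: Dia q requires q at some successor in {2, 3, 4, 5}.
      q holds at 2, so Dia q is true at 6.
  At 6: Box s requires s at every successor {2, 3, 4, 5}.
    s fails at 3, so Box s is false at 6.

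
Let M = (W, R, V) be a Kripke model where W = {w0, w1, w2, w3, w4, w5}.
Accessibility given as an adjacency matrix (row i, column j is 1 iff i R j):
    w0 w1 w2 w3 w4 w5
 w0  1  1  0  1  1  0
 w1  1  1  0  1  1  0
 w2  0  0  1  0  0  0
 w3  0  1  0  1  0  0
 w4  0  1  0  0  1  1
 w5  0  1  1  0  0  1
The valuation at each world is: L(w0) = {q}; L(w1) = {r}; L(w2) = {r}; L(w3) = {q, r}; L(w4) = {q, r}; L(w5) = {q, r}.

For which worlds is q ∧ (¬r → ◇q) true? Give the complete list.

w0, w3, w4, w5

Let φ = q ∧ (¬r → ◇q). Evaluate φ at each world:
  w0 (successors {w0, w1, w3, w4}): φ is true.
  w1 (successors {w0, w1, w3, w4}): φ is false.
  w2 (successors {w2}): φ is false.
  w3 (successors {w1, w3}): φ is true.
  w4 (successors {w1, w4, w5}): φ is true.
  w5 (successors {w1, w2, w5}): φ is true.
For instance, at w4:
  At w4: q is true, ¬r → ◇q is true, so q ∧ (¬r → ◇q) is true.
    At w4: ¬r is false, ◇q is true, so ¬r → ◇q is true.
      At w4: ◇q requires q at some successor in {w1, w4, w5}.
        q holds at w4, so ◇q is true at w4.
Satisfying worlds: {w0, w3, w4, w5}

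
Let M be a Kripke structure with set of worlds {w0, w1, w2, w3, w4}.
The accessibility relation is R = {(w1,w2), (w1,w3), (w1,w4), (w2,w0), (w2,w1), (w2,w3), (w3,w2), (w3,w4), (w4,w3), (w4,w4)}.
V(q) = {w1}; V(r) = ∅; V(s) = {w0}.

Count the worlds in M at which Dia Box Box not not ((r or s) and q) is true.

Recall that Box ψ holds at a world iff ψ holds at every accessible world, and Dia ψ holds iff ψ holds at some accessible world.
Let φ = Dia Box Box not not ((r or s) and q). Evaluate φ at each world:
  w0 (successors ∅): φ is false.
  w1 (successors {w2, w3, w4}): φ is false.
  w2 (successors {w0, w1, w3}): φ is true.
  w3 (successors {w2, w4}): φ is false.
  w4 (successors {w3, w4}): φ is false.
For instance, at w1:
  At w1: Dia Box Box not not ((r or s) and q) requires Box Box not not ((r or s) and q) at some successor in {w2, w3, w4}.
    At w2: Box Box not not ((r or s) and q) is false.
    At w3: Box Box not not ((r or s) and q) is false.
    At w4: Box Box not not ((r or s) and q) is false.
  So Dia Box Box not not ((r or s) and q) is false at w1.
Satisfying worlds: {w2}

1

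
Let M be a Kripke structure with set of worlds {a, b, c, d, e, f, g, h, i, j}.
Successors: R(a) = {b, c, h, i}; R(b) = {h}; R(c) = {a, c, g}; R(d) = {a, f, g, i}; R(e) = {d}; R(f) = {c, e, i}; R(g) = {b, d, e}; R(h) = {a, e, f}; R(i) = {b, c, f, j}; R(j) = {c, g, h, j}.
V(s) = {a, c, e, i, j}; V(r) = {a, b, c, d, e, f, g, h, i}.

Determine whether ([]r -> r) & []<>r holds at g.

Yes

Recall that []ψ holds at a world iff ψ holds at every accessible world, and <>ψ holds iff ψ holds at some accessible world.
At g: []r -> r is true, []<>r is true, so ([]r -> r) & []<>r is true.
  At g: []r is true, r is true, so []r -> r is true.
    At g: []r requires r at every successor {b, d, e}.
      At b: r is true.
      At d: r is true.
      At e: r is true.
    So []r is true at g.
  At g: []<>r requires <>r at every successor {b, d, e}.
      At b: <>r requires r at some successor in {h}.
        r holds at h, so <>r is true at b.
      At d: <>r requires r at some successor in {a, f, g, i}.
        r holds at a, so <>r is true at d.
      At e: <>r requires r at some successor in {d}.
        r holds at d, so <>r is true at e.
  So []<>r is true at g.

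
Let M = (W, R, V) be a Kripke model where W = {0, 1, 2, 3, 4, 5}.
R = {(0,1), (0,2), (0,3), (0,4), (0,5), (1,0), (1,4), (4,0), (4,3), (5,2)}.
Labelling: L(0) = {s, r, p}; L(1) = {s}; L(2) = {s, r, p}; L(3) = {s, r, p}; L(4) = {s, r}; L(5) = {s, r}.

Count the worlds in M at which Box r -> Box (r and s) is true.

Let φ = Box r -> Box (r and s). Evaluate φ at each world:
  0 (successors {1, 2, 3, 4, 5}): φ is true.
  1 (successors {0, 4}): φ is true.
  2 (successors ∅): φ is true.
  3 (successors ∅): φ is true.
  4 (successors {0, 3}): φ is true.
  5 (successors {2}): φ is true.
For instance, at 1:
  At 1: Box r is true, Box (r and s) is true, so Box r -> Box (r and s) is true.
    At 1: Box r requires r at every successor {0, 4}.
      At 0: r is true.
      At 4: r is true.
    So Box r is true at 1.
    At 1: Box (r and s) requires r and s at every successor {0, 4}.
      At 0: r and s is true.
      At 4: r and s is true.
    So Box (r and s) is true at 1.
Satisfying worlds: {0, 1, 2, 3, 4, 5}

6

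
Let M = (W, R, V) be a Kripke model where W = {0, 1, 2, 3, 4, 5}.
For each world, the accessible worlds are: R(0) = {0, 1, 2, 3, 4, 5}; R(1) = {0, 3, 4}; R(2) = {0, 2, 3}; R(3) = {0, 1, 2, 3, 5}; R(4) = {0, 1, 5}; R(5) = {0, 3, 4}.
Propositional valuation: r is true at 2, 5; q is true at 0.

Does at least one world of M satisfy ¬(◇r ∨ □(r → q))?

No

Let φ = ¬(◇r ∨ □(r → q)). Evaluate φ at each world:
  0 (successors {0, 1, 2, 3, 4, 5}): φ is false.
  1 (successors {0, 3, 4}): φ is false.
  2 (successors {0, 2, 3}): φ is false.
  3 (successors {0, 1, 2, 3, 5}): φ is false.
  4 (successors {0, 1, 5}): φ is false.
  5 (successors {0, 3, 4}): φ is false.
For instance, at 3:
  At 3: ◇r ∨ □(r → q) is true, so ¬(◇r ∨ □(r → q)) is false.
    At 3: ◇r is true, □(r → q) is false, so ◇r ∨ □(r → q) is true.
      At 3: ◇r requires r at some successor in {0, 1, 2, 3, 5}.
        r holds at 2, so ◇r is true at 3.
      At 3: □(r → q) requires r → q at every successor {0, 1, 2, 3, 5}.
        r → q fails at 2, so □(r → q) is false at 3.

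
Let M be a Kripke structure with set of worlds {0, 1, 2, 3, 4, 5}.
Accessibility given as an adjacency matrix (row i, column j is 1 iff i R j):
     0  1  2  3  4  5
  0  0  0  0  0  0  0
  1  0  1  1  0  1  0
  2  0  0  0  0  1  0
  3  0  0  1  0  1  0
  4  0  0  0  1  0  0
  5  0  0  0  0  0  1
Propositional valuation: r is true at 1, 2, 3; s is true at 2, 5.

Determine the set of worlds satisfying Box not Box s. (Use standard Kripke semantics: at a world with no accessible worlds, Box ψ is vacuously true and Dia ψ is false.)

0, 1, 2, 3, 4

Recall that Box ψ holds at a world iff ψ holds at every accessible world, and Dia ψ holds iff ψ holds at some accessible world.
Let φ = Box not Box s. Evaluate φ at each world:
  0 (successors ∅): φ is true.
  1 (successors {1, 2, 4}): φ is true.
  2 (successors {4}): φ is true.
  3 (successors {2, 4}): φ is true.
  4 (successors {3}): φ is true.
  5 (successors {5}): φ is false.
For instance, at 2:
  At 2: Box not Box s requires not Box s at every successor {4}.
      At 4: Box s is false, so not Box s is true.
  So Box not Box s is true at 2.
Satisfying worlds: {0, 1, 2, 3, 4}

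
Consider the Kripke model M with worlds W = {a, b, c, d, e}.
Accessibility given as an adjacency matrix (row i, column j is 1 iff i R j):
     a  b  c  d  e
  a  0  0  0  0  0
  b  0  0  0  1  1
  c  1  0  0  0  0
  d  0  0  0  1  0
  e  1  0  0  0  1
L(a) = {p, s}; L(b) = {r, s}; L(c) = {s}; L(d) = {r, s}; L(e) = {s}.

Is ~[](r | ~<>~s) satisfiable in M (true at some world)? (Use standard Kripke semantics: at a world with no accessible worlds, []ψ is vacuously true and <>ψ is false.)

No

Let φ = ~[](r | ~<>~s). Evaluate φ at each world:
  a (successors ∅): φ is false.
  b (successors {d, e}): φ is false.
  c (successors {a}): φ is false.
  d (successors {d}): φ is false.
  e (successors {a, e}): φ is false.
For instance, at e:
  At e: [](r | ~<>~s) is true, so ~[](r | ~<>~s) is false.
    At e: [](r | ~<>~s) requires r | ~<>~s at every successor {a, e}.
      At a: r | ~<>~s is true.
      At e: r | ~<>~s is true.
    So [](r | ~<>~s) is true at e.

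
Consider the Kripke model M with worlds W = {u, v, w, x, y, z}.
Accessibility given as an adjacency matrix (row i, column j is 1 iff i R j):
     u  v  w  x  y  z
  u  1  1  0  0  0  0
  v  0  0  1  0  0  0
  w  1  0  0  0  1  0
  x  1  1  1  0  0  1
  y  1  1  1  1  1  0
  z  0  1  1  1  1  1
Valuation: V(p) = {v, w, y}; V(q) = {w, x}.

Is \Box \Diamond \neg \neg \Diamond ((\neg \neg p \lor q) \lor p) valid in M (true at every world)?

Yes

Recall that \Box ψ holds at a world iff ψ holds at every accessible world, and \Diamond ψ holds iff ψ holds at some accessible world.
Let φ = \Box \Diamond \neg \neg \Diamond ((\neg \neg p \lor q) \lor p). Evaluate φ at each world:
  u (successors {u, v}): φ is true.
  v (successors {w}): φ is true.
  w (successors {u, y}): φ is true.
  x (successors {u, v, w, z}): φ is true.
  y (successors {u, v, w, x, y}): φ is true.
  z (successors {v, w, x, y, z}): φ is true.
For instance, at u:
  At u: \Box \Diamond \neg \neg \Diamond ((\neg \neg p \lor q) \lor p) requires \Diamond \neg \neg \Diamond ((\neg \neg p \lor q) \lor p) at every successor {u, v}.
      At u: \Diamond \neg \neg \Diamond ((\neg \neg p \lor q) \lor p) requires \neg \neg \Diamond ((\neg \neg p \lor q) \lor p) at some successor in {u, v}.
        \neg \neg \Diamond ((\neg \neg p \lor q) \lor p) holds at u, so \Diamond \neg \neg \Diamond ((\neg \neg p \lor q) \lor p) is true at u.
      At v: \Diamond \neg \neg \Diamond ((\neg \neg p \lor q) \lor p) requires \neg \neg \Diamond ((\neg \neg p \lor q) \lor p) at some successor in {w}.
        \neg \neg \Diamond ((\neg \neg p \lor q) \lor p) holds at w, so \Diamond \neg \neg \Diamond ((\neg \neg p \lor q) \lor p) is true at v.
  So \Box \Diamond \neg \neg \Diamond ((\neg \neg p \lor q) \lor p) is true at u.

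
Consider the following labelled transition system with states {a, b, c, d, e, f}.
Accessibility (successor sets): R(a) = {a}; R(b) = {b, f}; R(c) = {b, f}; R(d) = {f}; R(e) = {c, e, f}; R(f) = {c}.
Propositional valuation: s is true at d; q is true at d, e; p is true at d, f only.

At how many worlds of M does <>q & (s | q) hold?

Let φ = <>q & (s | q). Evaluate φ at each world:
  a (successors {a}): φ is false.
  b (successors {b, f}): φ is false.
  c (successors {b, f}): φ is false.
  d (successors {f}): φ is false.
  e (successors {c, e, f}): φ is true.
  f (successors {c}): φ is false.
For instance, at e:
  At e: <>q is true, s | q is true, so <>q & (s | q) is true.
    At e: <>q requires q at some successor in {c, e, f}.
      q holds at e, so <>q is true at e.
Satisfying worlds: {e}

1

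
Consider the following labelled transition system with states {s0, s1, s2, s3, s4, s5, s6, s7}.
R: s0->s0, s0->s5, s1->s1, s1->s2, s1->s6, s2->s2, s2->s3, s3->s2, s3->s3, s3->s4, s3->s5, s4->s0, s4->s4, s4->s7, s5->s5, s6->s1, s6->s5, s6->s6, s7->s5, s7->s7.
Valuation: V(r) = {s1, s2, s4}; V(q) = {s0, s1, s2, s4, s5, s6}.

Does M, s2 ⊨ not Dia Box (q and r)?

Yes

At s2: Dia Box (q and r) is false, so not Dia Box (q and r) is true.
  At s2: Dia Box (q and r) requires Box (q and r) at some successor in {s2, s3}.
    At s2: Box (q and r) is false.
    At s3: Box (q and r) is false.
  So Dia Box (q and r) is false at s2.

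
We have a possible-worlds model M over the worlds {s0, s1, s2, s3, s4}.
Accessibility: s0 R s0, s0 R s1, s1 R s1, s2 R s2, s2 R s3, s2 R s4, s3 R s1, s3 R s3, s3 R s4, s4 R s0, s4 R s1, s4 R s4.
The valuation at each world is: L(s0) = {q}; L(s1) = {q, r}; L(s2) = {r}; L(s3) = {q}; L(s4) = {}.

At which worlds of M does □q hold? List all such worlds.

s0, s1

Let φ = □q. Evaluate φ at each world:
  s0 (successors {s0, s1}): φ is true.
  s1 (successors {s1}): φ is true.
  s2 (successors {s2, s3, s4}): φ is false.
  s3 (successors {s1, s3, s4}): φ is false.
  s4 (successors {s0, s1, s4}): φ is false.
For instance, at s1:
  At s1: □q requires q at every successor {s1}.
    At s1: q is true.
  So □q is true at s1.
Satisfying worlds: {s0, s1}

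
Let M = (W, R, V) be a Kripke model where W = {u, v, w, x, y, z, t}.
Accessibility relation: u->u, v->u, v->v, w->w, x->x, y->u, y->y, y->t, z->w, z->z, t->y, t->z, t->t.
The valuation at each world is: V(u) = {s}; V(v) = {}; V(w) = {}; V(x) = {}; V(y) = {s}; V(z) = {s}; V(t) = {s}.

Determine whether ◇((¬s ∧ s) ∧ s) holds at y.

No

At y: ◇((¬s ∧ s) ∧ s) requires (¬s ∧ s) ∧ s at some successor in {u, y, t}.
  At u: (¬s ∧ s) ∧ s is false.
  At y: (¬s ∧ s) ∧ s is false.
  At t: (¬s ∧ s) ∧ s is false.
So ◇((¬s ∧ s) ∧ s) is false at y.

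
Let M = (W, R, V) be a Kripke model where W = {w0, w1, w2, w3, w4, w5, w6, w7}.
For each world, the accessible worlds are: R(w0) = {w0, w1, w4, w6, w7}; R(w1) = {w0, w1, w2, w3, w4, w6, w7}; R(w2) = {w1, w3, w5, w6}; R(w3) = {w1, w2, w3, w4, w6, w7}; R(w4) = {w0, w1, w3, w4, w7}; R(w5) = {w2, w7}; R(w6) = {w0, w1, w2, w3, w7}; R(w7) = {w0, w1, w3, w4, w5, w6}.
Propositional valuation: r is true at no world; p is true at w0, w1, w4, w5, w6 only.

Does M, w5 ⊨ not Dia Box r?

Yes

At w5: Dia Box r is false, so not Dia Box r is true.
  At w5: Dia Box r requires Box r at some successor in {w2, w7}.
    At w2: Box r is false.
    At w7: Box r is false.
  So Dia Box r is false at w5.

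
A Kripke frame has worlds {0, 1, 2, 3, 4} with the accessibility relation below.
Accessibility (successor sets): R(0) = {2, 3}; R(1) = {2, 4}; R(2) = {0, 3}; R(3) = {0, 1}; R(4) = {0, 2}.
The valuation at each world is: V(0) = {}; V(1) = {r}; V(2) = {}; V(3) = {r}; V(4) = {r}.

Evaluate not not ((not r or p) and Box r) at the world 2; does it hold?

At 2: not ((not r or p) and Box r) is true, so not not ((not r or p) and Box r) is false.
  At 2: (not r or p) and Box r is false, so not ((not r or p) and Box r) is true.
    At 2: not r or p is true, Box r is false, so (not r or p) and Box r is false.
      At 2: Box r requires r at every successor {0, 3}.
        r fails at 0, so Box r is false at 2.

No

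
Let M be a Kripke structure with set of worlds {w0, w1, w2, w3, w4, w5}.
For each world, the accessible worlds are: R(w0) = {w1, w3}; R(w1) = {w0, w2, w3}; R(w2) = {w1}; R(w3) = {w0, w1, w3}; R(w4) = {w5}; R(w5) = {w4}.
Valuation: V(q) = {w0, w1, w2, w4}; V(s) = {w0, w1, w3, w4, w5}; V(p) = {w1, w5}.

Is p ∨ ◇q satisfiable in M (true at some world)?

Yes

Let φ = p ∨ ◇q. Evaluate φ at each world:
  w0 (successors {w1, w3}): φ is true.
  w1 (successors {w0, w2, w3}): φ is true.
  w2 (successors {w1}): φ is true.
  w3 (successors {w0, w1, w3}): φ is true.
  w4 (successors {w5}): φ is false.
  w5 (successors {w4}): φ is true.
Detail at w0 (witness):
  At w0: p is false, ◇q is true, so p ∨ ◇q is true.
    At w0: ◇q requires q at some successor in {w1, w3}.
      q holds at w1, so ◇q is true at w0.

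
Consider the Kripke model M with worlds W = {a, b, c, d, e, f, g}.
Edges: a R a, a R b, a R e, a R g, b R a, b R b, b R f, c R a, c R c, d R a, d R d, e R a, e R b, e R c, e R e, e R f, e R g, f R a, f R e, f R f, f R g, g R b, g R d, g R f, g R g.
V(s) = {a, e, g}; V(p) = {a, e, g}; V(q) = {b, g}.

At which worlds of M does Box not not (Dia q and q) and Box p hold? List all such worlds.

Let φ = Box not not (Dia q and q) and Box p. Evaluate φ at each world:
  a (successors {a, b, e, g}): φ is false.
  b (successors {a, b, f}): φ is false.
  c (successors {a, c}): φ is false.
  d (successors {a, d}): φ is false.
  e (successors {a, b, c, e, f, g}): φ is false.
  f (successors {a, e, f, g}): φ is false.
  g (successors {b, d, f, g}): φ is false.
For instance, at d:
  At d: Box not not (Dia q and q) is false, Box p is false, so Box not not (Dia q and q) and Box p is false.
    At d: Box not not (Dia q and q) requires not not (Dia q and q) at every successor {a, d}.
      not not (Dia q and q) fails at a, so Box not not (Dia q and q) is false at d.
    At d: Box p requires p at every successor {a, d}.
      p fails at d, so Box p is false at d.
Satisfying worlds: none.

none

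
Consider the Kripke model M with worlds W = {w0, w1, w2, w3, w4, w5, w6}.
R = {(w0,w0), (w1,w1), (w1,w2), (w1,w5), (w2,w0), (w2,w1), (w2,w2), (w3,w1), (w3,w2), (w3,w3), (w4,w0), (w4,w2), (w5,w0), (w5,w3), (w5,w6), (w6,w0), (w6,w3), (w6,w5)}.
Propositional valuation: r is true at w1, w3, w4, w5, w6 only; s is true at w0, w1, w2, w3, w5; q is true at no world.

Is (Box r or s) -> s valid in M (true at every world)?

Let φ = (Box r or s) -> s. Evaluate φ at each world:
  w0 (successors {w0}): φ is true.
  w1 (successors {w1, w2, w5}): φ is true.
  w2 (successors {w0, w1, w2}): φ is true.
  w3 (successors {w1, w2, w3}): φ is true.
  w4 (successors {w0, w2}): φ is true.
  w5 (successors {w0, w3, w6}): φ is true.
  w6 (successors {w0, w3, w5}): φ is true.
For instance, at w6:
  At w6: Box r or s is false, s is false, so (Box r or s) -> s is true.
    At w6: Box r is false, s is false, so Box r or s is false.
      At w6: Box r requires r at every successor {w0, w3, w5}.
        r fails at w0, so Box r is false at w6.

Yes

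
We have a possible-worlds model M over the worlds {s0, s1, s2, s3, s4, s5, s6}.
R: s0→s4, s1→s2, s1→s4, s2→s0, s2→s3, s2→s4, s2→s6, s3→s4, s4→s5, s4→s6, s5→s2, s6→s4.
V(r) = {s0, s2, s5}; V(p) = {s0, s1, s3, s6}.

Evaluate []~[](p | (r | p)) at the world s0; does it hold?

At s0: []~[](p | (r | p)) requires ~[](p | (r | p)) at every successor {s4}.
  ~[](p | (r | p)) fails at s4, so []~[](p | (r | p)) is false at s0.
    At s4: [](p | (r | p)) is true, so ~[](p | (r | p)) is false.
      At s4: [](p | (r | p)) requires p | (r | p) at every successor {s5, s6}.
        At s5: p | (r | p) is true.
        At s6: p | (r | p) is true.
      So [](p | (r | p)) is true at s4.

No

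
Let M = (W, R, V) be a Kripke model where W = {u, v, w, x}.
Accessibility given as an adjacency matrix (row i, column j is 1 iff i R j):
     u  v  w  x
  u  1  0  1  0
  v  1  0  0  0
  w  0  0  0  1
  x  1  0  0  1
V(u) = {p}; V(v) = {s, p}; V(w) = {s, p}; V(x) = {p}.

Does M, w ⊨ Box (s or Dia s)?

At w: Box (s or Dia s) requires s or Dia s at every successor {x}.
  s or Dia s fails at x, so Box (s or Dia s) is false at w.
    At x: s is false, Dia s is false, so s or Dia s is false.
      At x: Dia s requires s at some successor in {u, x}.
        At u: s is false.
        At x: s is false.
      So Dia s is false at x.

No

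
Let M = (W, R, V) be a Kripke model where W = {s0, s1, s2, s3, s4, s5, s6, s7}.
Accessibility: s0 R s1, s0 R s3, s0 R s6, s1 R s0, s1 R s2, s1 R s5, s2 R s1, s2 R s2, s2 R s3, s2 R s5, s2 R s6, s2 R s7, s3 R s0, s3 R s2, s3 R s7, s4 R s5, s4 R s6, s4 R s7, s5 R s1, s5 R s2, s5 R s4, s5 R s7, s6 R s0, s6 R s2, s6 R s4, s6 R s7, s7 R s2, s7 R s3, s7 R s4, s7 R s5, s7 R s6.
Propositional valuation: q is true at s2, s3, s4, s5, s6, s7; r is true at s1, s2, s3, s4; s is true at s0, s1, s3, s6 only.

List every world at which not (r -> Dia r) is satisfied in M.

Recall that Dia ψ holds at a world iff ψ holds at some accessible world.
Let φ = not (r -> Dia r). Evaluate φ at each world:
  s0 (successors {s1, s3, s6}): φ is false.
  s1 (successors {s0, s2, s5}): φ is false.
  s2 (successors {s1, s2, s3, s5, s6, s7}): φ is false.
  s3 (successors {s0, s2, s7}): φ is false.
  s4 (successors {s5, s6, s7}): φ is true.
  s5 (successors {s1, s2, s4, s7}): φ is false.
  s6 (successors {s0, s2, s4, s7}): φ is false.
  s7 (successors {s2, s3, s4, s5, s6}): φ is false.
For instance, at s1:
  At s1: r -> Dia r is true, so not (r -> Dia r) is false.
    At s1: r is true, Dia r is true, so r -> Dia r is true.
      At s1: Dia r requires r at some successor in {s0, s2, s5}.
        r holds at s2, so Dia r is true at s1.
Satisfying worlds: {s4}

s4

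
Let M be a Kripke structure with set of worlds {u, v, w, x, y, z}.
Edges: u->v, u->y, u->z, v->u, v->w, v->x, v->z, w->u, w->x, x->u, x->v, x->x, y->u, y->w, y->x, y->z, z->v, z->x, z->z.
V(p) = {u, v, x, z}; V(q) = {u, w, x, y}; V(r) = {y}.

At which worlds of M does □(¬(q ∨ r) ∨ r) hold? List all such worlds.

Let φ = □(¬(q ∨ r) ∨ r). Evaluate φ at each world:
  u (successors {v, y, z}): φ is true.
  v (successors {u, w, x, z}): φ is false.
  w (successors {u, x}): φ is false.
  x (successors {u, v, x}): φ is false.
  y (successors {u, w, x, z}): φ is false.
  z (successors {v, x, z}): φ is false.
For instance, at y:
  At y: □(¬(q ∨ r) ∨ r) requires ¬(q ∨ r) ∨ r at every successor {u, w, x, z}.
    ¬(q ∨ r) ∨ r fails at u, so □(¬(q ∨ r) ∨ r) is false at y.
Satisfying worlds: {u}

u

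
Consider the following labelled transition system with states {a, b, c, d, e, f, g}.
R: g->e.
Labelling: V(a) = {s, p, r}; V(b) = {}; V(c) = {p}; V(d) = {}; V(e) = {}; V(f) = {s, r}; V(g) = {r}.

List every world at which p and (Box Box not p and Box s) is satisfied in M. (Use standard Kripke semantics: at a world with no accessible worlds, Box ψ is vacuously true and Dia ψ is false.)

Let φ = p and (Box Box not p and Box s). Evaluate φ at each world:
  a (successors ∅): φ is true.
  b (successors ∅): φ is false.
  c (successors ∅): φ is true.
  d (successors ∅): φ is false.
  e (successors ∅): φ is false.
  f (successors ∅): φ is false.
  g (successors {e}): φ is false.
For instance, at g:
  At g: p is false, Box Box not p and Box s is false, so p and (Box Box not p and Box s) is false.
    At g: Box Box not p is true, Box s is false, so Box Box not p and Box s is false.
      At g: Box Box not p requires Box not p at every successor {e}.
        At e: Box not p is true.
      So Box Box not p is true at g.
      At g: Box s requires s at every successor {e}.
        s fails at e, so Box s is false at g.
Satisfying worlds: {a, c}

a, c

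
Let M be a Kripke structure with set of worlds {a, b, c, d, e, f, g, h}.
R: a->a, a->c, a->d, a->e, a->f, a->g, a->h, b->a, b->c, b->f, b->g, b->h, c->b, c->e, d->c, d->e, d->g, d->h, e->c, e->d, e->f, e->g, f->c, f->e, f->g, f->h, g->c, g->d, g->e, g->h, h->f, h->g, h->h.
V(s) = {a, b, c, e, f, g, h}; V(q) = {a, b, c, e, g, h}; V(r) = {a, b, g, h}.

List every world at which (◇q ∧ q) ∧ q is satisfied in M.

a, b, c, e, g, h

Let φ = (◇q ∧ q) ∧ q. Evaluate φ at each world:
  a (successors {a, c, d, e, f, g, h}): φ is true.
  b (successors {a, c, f, g, h}): φ is true.
  c (successors {b, e}): φ is true.
  d (successors {c, e, g, h}): φ is false.
  e (successors {c, d, f, g}): φ is true.
  f (successors {c, e, g, h}): φ is false.
  g (successors {c, d, e, h}): φ is true.
  h (successors {f, g, h}): φ is true.
For instance, at c:
  At c: ◇q ∧ q is true, q is true, so (◇q ∧ q) ∧ q is true.
    At c: ◇q is true, q is true, so ◇q ∧ q is true.
      At c: ◇q requires q at some successor in {b, e}.
        q holds at b, so ◇q is true at c.
Satisfying worlds: {a, b, c, e, g, h}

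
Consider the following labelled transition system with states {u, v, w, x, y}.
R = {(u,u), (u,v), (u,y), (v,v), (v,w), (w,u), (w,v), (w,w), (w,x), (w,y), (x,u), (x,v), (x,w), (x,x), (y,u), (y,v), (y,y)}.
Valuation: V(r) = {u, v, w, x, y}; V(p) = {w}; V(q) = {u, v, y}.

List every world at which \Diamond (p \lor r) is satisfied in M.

Let φ = \Diamond (p \lor r). Evaluate φ at each world:
  u (successors {u, v, y}): φ is true.
  v (successors {v, w}): φ is true.
  w (successors {u, v, w, x, y}): φ is true.
  x (successors {u, v, w, x}): φ is true.
  y (successors {u, v, y}): φ is true.
For instance, at y:
  At y: \Diamond (p \lor r) requires p \lor r at some successor in {u, v, y}.
    p \lor r holds at u, so \Diamond (p \lor r) is true at y.
Satisfying worlds: {u, v, w, x, y}

u, v, w, x, y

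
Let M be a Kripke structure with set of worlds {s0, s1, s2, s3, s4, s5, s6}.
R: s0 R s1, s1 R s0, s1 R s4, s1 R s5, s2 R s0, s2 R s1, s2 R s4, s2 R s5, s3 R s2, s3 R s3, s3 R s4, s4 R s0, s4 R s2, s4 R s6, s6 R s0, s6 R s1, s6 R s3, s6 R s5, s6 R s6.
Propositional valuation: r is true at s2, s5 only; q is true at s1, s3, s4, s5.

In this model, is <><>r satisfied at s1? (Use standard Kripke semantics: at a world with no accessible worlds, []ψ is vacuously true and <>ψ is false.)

Yes

At s1: <><>r requires <>r at some successor in {s0, s4, s5}.
  <>r holds at s4, so <><>r is true at s1.
    At s4: <>r requires r at some successor in {s0, s2, s6}.
      r holds at s2, so <>r is true at s4.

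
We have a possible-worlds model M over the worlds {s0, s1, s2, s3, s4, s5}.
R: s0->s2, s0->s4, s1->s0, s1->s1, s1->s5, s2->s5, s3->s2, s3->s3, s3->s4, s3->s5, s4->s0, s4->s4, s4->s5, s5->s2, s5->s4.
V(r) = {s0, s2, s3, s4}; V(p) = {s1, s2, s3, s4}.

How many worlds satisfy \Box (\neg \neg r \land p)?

2

Recall that \Box ψ holds at a world iff ψ holds at every accessible world, and \Diamond ψ holds iff ψ holds at some accessible world.
Let φ = \Box (\neg \neg r \land p). Evaluate φ at each world:
  s0 (successors {s2, s4}): φ is true.
  s1 (successors {s0, s1, s5}): φ is false.
  s2 (successors {s5}): φ is false.
  s3 (successors {s2, s3, s4, s5}): φ is false.
  s4 (successors {s0, s4, s5}): φ is false.
  s5 (successors {s2, s4}): φ is true.
For instance, at s2:
  At s2: \Box (\neg \neg r \land p) requires \neg \neg r \land p at every successor {s5}.
    \neg \neg r \land p fails at s5, so \Box (\neg \neg r \land p) is false at s2.
Satisfying worlds: {s0, s5}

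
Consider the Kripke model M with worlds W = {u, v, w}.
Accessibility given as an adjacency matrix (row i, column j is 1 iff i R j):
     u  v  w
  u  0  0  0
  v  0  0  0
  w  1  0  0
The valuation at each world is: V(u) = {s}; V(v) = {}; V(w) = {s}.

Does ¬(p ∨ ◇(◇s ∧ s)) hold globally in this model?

Let φ = ¬(p ∨ ◇(◇s ∧ s)). Evaluate φ at each world:
  u (successors ∅): φ is true.
  v (successors ∅): φ is true.
  w (successors {u}): φ is true.
For instance, at w:
  At w: p ∨ ◇(◇s ∧ s) is false, so ¬(p ∨ ◇(◇s ∧ s)) is true.
    At w: p is false, ◇(◇s ∧ s) is false, so p ∨ ◇(◇s ∧ s) is false.
      At w: ◇(◇s ∧ s) requires ◇s ∧ s at some successor in {u}.
        At u: ◇s ∧ s is false.
      So ◇(◇s ∧ s) is false at w.

Yes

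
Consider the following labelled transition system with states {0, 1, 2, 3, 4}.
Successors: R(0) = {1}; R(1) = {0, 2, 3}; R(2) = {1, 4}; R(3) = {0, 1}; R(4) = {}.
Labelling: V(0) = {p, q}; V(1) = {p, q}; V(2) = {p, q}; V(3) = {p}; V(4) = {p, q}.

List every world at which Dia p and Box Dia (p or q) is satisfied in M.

Let φ = Dia p and Box Dia (p or q). Evaluate φ at each world:
  0 (successors {1}): φ is true.
  1 (successors {0, 2, 3}): φ is true.
  2 (successors {1, 4}): φ is false.
  3 (successors {0, 1}): φ is true.
  4 (successors ∅): φ is false.
For instance, at 1:
  At 1: Dia p is true, Box Dia (p or q) is true, so Dia p and Box Dia (p or q) is true.
    At 1: Dia p requires p at some successor in {0, 2, 3}.
      p holds at 0, so Dia p is true at 1.
    At 1: Box Dia (p or q) requires Dia (p or q) at every successor {0, 2, 3}.
      At 0: Dia (p or q) is true.
      At 2: Dia (p or q) is true.
      At 3: Dia (p or q) is true.
    So Box Dia (p or q) is true at 1.
Satisfying worlds: {0, 1, 3}

0, 1, 3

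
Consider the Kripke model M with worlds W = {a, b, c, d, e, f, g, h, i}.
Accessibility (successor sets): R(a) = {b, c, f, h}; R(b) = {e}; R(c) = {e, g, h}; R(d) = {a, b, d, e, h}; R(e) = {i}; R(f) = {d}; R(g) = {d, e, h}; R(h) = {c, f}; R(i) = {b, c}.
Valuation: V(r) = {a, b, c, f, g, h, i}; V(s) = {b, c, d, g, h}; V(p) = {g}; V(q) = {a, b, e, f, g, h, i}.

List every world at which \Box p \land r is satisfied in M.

Recall that \Box ψ holds at a world iff ψ holds at every accessible world, and \Diamond ψ holds iff ψ holds at some accessible world.
Let φ = \Box p \land r. Evaluate φ at each world:
  a (successors {b, c, f, h}): φ is false.
  b (successors {e}): φ is false.
  c (successors {e, g, h}): φ is false.
  d (successors {a, b, d, e, h}): φ is false.
  e (successors {i}): φ is false.
  f (successors {d}): φ is false.
  g (successors {d, e, h}): φ is false.
  h (successors {c, f}): φ is false.
  i (successors {b, c}): φ is false.
For instance, at a:
  At a: \Box p is false, r is true, so \Box p \land r is false.
    At a: \Box p requires p at every successor {b, c, f, h}.
      p fails at b, so \Box p is false at a.
Satisfying worlds: none.

none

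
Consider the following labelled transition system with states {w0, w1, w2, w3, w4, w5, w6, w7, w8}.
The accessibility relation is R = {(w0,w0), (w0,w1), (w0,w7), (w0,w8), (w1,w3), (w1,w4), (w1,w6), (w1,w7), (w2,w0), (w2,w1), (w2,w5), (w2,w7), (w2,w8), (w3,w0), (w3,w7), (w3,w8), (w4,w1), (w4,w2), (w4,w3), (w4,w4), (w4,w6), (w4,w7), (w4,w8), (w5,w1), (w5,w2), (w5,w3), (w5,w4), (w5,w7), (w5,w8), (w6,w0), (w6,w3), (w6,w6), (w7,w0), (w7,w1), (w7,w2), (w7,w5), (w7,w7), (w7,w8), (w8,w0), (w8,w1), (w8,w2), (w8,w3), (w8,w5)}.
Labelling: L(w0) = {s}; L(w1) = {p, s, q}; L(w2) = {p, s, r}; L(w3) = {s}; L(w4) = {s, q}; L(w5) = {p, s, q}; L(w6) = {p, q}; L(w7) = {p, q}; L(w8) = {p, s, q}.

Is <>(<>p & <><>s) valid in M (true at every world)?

Yes

Let φ = <>(<>p & <><>s). Evaluate φ at each world:
  w0 (successors {w0, w1, w7, w8}): φ is true.
  w1 (successors {w3, w4, w6, w7}): φ is true.
  w2 (successors {w0, w1, w5, w7, w8}): φ is true.
  w3 (successors {w0, w7, w8}): φ is true.
  w4 (successors {w1, w2, w3, w4, w6, w7, w8}): φ is true.
  w5 (successors {w1, w2, w3, w4, w7, w8}): φ is true.
  w6 (successors {w0, w3, w6}): φ is true.
  w7 (successors {w0, w1, w2, w5, w7, w8}): φ is true.
  w8 (successors {w0, w1, w2, w3, w5}): φ is true.
For instance, at w5:
  At w5: <>(<>p & <><>s) requires <>p & <><>s at some successor in {w1, w2, w3, w4, w7, w8}.
    <>p & <><>s holds at w1, so <>(<>p & <><>s) is true at w5.
      At w1: <>p is true, <><>s is true, so <>p & <><>s is true.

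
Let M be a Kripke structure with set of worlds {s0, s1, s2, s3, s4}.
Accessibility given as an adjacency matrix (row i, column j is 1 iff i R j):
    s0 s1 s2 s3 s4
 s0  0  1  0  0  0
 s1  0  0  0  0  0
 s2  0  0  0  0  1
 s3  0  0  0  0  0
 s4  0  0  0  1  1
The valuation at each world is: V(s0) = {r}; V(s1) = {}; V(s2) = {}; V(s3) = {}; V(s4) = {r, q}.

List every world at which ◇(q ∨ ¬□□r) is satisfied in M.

Recall that □ψ holds at a world iff ψ holds at every accessible world, and ◇ψ holds iff ψ holds at some accessible world.
Let φ = ◇(q ∨ ¬□□r). Evaluate φ at each world:
  s0 (successors {s1}): φ is false.
  s1 (successors ∅): φ is false.
  s2 (successors {s4}): φ is true.
  s3 (successors ∅): φ is false.
  s4 (successors {s3, s4}): φ is true.
For instance, at s4:
  At s4: ◇(q ∨ ¬□□r) requires q ∨ ¬□□r at some successor in {s3, s4}.
    q ∨ ¬□□r holds at s4, so ◇(q ∨ ¬□□r) is true at s4.
      At s4: q is true, ¬□□r is true, so q ∨ ¬□□r is true.
Satisfying worlds: {s2, s4}

s2, s4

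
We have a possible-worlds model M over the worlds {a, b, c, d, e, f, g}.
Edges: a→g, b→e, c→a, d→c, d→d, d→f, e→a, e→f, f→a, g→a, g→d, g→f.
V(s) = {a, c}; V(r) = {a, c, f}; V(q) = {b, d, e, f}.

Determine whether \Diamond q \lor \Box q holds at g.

Yes

At g: \Diamond q is true, \Box q is false, so \Diamond q \lor \Box q is true.
  At g: \Diamond q requires q at some successor in {a, d, f}.
    q holds at d, so \Diamond q is true at g.
  At g: \Box q requires q at every successor {a, d, f}.
    q fails at a, so \Box q is false at g.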